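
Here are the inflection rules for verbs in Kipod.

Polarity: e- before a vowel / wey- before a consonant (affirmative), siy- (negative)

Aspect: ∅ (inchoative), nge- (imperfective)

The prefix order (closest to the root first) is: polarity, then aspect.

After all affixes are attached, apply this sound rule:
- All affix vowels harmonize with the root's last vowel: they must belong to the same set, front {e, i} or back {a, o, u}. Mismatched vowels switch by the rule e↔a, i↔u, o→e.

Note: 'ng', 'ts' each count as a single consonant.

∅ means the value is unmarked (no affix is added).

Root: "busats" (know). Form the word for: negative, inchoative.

Attach polarity negative siy- → siybusats.
aspect = inchoative: zero marking, form stays siybusats.
Apply vowel harmony: siybusats → suybusats.

suybusats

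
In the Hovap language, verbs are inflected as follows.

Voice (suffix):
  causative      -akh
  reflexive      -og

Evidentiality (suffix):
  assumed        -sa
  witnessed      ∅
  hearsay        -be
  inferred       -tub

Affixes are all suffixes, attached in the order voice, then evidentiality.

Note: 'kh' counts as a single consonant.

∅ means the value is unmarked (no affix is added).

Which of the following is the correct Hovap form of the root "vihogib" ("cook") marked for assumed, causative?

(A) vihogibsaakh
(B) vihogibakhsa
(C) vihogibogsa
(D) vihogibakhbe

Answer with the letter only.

B

Attach voice causative -akh → vihogibakh.
Attach evidentiality assumed -sa → vihogibakhsa.
So the correct form is vihogibakhsa, option (B).
(C) vihogibogsa is wrong: it uses reflexive instead of causative for voice.
(A) vihogibsaakh is wrong: it has the affixes in the wrong order.
(D) vihogibakhbe is wrong: it uses hearsay instead of assumed for evidentiality.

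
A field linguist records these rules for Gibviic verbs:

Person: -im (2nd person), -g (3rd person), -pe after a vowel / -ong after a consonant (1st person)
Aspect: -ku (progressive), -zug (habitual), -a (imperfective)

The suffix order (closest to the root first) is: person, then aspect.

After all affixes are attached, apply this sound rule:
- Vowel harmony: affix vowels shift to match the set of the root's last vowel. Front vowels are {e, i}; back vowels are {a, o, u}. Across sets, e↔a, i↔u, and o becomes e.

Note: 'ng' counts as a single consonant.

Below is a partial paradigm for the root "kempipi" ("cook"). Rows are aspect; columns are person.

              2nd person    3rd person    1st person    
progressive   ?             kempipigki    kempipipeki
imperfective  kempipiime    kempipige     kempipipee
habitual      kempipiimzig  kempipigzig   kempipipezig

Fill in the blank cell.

Attach person 2nd person -im → kempipiim.
Attach aspect progressive -ku → kempipiimku.
Apply vowel harmony: kempipiimku → kempipiimki.

kempipiimki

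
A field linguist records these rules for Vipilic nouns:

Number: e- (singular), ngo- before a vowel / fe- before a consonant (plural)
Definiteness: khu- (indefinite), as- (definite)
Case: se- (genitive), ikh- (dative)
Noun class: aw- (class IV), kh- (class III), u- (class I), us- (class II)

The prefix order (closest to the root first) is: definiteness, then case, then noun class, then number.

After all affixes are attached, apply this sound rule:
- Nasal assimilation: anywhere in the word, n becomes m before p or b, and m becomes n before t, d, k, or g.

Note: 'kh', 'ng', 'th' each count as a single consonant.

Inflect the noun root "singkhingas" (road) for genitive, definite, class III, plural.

Attach definiteness definite as- → assingkhingas.
Attach case genitive se- → seassingkhingas.
Attach noun class class III kh- → khseassingkhingas.
Attach number plural fe- (before consonant 'kh') → fekhseassingkhingas.
Nasal assimilation: no change.

fekhseassingkhingas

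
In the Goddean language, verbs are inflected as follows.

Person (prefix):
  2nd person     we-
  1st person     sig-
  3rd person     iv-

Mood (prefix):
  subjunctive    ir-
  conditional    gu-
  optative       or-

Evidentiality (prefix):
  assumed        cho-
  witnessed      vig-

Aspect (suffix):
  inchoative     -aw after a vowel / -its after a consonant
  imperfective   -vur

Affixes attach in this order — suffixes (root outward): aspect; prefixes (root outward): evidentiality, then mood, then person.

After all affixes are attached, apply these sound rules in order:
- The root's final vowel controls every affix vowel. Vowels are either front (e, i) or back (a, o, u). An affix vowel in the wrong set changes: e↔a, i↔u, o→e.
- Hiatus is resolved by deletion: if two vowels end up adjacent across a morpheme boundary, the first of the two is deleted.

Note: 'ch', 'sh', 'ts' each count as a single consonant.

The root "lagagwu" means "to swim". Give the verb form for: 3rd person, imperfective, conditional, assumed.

Attach evidentiality assumed cho- → cholagagwu.
Attach aspect imperfective -vur → cholagagwuvur.
Attach mood conditional gu- → gucholagagwuvur.
Attach person 3rd person iv- → ivgucholagagwuvur.
Apply vowel harmony: ivgucholagagwuvur → uvgucholagagwuvur.
Vowel deletion: no change.

uvgucholagagwuvur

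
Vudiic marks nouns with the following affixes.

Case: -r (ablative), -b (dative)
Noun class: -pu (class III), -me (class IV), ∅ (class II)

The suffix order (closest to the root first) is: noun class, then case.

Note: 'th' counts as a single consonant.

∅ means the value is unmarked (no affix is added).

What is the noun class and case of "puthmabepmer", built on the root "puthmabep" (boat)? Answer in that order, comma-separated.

class IV, ablative

Segment: puthmabep-me-r.
noun class: -me → class IV.
case: -r → ablative.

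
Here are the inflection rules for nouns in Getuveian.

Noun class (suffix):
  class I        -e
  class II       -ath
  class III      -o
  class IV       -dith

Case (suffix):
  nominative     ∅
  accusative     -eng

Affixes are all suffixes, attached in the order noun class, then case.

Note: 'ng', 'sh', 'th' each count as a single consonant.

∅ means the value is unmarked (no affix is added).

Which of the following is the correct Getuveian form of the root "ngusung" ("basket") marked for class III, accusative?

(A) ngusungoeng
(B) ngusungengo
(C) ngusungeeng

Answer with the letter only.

A

Attach noun class class III -o → ngusungo.
Attach case accusative -eng → ngusungoeng.
So the correct form is ngusungoeng, option (A).
(B) ngusungengo is wrong: it has the affixes in the wrong order.
(C) ngusungeeng is wrong: it uses class I instead of class III for noun class.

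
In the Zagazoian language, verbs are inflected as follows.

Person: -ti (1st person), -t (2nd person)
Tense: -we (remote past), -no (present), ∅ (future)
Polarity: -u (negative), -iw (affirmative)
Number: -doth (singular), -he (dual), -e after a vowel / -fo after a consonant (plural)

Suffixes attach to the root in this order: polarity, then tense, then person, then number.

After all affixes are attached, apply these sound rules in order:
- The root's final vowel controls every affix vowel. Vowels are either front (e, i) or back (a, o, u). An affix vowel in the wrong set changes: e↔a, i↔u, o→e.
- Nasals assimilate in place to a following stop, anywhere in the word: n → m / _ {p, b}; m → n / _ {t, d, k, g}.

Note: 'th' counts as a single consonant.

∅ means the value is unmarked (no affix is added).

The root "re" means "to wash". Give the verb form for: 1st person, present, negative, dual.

reinetihe

Attach polarity negative -u → reu.
Attach tense present -no → reuno.
Attach person 1st person -ti → reunoti.
Attach number dual -he → reunotihe.
Apply vowel harmony: reunotihe → reinetihe.
Nasal assimilation: no change.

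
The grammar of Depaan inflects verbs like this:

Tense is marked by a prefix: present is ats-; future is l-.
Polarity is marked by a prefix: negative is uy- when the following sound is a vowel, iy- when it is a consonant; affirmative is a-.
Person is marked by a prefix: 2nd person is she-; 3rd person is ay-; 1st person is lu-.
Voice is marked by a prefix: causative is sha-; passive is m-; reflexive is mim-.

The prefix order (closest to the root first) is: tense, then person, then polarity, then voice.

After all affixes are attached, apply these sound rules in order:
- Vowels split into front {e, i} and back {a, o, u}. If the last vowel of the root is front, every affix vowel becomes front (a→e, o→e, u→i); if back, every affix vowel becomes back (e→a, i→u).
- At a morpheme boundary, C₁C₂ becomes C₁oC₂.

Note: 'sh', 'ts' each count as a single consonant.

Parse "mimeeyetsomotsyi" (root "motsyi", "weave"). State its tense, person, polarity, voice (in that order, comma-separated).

present, 3rd person, affirmative, reflexive

Segment: mim-a-ay-ats-motsyi.
tense: ats- → present.
person: ay- → 3rd person.
polarity: a- → affirmative.
voice: mim- → reflexive.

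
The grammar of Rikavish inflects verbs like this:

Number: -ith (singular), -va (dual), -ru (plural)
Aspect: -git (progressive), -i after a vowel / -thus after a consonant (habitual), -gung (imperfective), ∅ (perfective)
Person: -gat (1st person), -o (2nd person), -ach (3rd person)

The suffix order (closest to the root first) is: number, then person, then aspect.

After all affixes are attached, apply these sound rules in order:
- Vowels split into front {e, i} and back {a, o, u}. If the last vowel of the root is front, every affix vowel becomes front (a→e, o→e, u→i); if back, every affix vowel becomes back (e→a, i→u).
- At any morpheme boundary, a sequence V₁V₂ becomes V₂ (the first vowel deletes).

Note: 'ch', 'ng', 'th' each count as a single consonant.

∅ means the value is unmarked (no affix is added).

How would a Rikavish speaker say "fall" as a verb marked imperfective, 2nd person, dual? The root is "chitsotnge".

Attach number dual -va → chitsotngeva.
Attach person 2nd person -o → chitsotngevao.
Attach aspect imperfective -gung → chitsotngevaogung.
Apply vowel harmony: chitsotngevaogung → chitsotngeveeging.
Apply vowel deletion: chitsotngeveeging → chitsotngeveging.

chitsotngeveging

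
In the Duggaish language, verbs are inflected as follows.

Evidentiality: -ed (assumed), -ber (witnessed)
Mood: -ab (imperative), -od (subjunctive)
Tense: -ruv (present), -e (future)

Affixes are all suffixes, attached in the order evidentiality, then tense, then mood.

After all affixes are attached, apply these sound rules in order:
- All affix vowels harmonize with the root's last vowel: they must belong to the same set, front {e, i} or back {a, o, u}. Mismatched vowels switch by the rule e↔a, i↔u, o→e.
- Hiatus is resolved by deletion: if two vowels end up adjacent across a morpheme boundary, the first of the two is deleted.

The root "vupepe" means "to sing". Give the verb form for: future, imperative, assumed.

vupepedeb

Attach evidentiality assumed -ed → vupepeed.
Attach tense future -e → vupepeede.
Attach mood imperative -ab → vupepeedeab.
Apply vowel harmony: vupepeedeab → vupepeedeeb.
Apply vowel deletion: vupepeedeeb → vupepedeb.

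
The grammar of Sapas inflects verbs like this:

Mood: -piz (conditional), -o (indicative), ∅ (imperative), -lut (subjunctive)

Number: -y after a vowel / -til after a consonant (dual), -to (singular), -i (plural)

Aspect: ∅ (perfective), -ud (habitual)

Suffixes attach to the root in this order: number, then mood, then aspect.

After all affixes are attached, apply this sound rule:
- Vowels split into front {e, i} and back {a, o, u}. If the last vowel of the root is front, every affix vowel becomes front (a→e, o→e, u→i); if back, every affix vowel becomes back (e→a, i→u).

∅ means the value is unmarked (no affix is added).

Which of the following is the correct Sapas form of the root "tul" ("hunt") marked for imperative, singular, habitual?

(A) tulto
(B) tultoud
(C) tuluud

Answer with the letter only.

Attach number singular -to → tulto.
mood = imperative: zero marking, form stays tulto.
Attach aspect habitual -ud → tultoud.
Vowel harmony: no change.
So the correct form is tultoud, option (B).
(A) tulto is wrong: it uses perfective instead of habitual for aspect.
(C) tuluud is wrong: it uses plural instead of singular for number.

B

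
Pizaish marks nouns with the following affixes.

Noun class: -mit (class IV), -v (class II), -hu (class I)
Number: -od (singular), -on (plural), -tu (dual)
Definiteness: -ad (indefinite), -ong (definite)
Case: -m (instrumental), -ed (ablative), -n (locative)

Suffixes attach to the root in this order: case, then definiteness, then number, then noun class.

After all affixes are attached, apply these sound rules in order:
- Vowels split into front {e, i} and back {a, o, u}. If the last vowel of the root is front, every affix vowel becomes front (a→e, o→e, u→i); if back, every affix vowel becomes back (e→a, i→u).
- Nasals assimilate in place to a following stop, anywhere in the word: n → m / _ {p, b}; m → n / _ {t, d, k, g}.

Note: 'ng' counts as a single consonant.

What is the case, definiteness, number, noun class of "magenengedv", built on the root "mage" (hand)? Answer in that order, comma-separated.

locative, definite, singular, class II

Segment: mage-n-ong-od-v.
case: -n → locative.
definiteness: -ong → definite.
number: -od → singular.
noun class: -v → class II.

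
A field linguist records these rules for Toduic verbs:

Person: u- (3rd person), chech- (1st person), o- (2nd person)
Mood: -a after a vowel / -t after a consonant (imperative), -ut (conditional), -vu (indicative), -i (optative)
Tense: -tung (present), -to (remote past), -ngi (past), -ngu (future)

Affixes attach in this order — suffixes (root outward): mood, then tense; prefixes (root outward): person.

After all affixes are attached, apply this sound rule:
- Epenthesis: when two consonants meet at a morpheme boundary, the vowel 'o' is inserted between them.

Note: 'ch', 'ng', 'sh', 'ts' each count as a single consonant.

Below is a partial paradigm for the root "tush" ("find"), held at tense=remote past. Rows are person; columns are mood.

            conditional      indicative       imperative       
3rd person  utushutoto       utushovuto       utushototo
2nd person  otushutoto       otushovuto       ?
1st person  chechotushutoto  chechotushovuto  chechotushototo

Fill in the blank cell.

otushototo

Attach mood imperative -t (after consonant 'sh') → tusht.
Attach person 2nd person o- → otusht.
Attach tense remote past -to → otushtto.
Apply epenthesis: otushtto → otushototo.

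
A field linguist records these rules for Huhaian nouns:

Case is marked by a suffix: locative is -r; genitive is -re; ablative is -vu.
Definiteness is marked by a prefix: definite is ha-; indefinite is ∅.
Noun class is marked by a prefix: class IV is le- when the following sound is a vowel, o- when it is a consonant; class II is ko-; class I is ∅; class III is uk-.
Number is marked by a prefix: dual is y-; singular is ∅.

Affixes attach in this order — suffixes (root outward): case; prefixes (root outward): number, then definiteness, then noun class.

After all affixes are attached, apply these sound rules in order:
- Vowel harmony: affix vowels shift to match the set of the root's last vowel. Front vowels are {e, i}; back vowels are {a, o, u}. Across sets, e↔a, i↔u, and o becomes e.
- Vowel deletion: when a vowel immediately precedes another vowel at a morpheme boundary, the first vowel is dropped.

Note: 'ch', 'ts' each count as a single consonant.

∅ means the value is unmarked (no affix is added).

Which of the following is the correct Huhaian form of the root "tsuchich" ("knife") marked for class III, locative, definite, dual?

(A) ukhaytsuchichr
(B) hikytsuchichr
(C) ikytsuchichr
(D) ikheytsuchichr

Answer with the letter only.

D

Attach number dual y- → ytsuchich.
Attach definiteness definite ha- → haytsuchich.
Attach noun class class III uk- → ukhaytsuchich.
Attach case locative -r → ukhaytsuchichr.
Apply vowel harmony: ukhaytsuchichr → ikheytsuchichr.
Vowel deletion: no change.
So the correct form is ikheytsuchichr, option (D).
(B) hikytsuchichr is wrong: it has the affixes in the wrong order.
(A) ukhaytsuchichr is wrong: it fails to apply the sound rule(s).
(C) ikytsuchichr is wrong: it uses indefinite instead of definite for definiteness.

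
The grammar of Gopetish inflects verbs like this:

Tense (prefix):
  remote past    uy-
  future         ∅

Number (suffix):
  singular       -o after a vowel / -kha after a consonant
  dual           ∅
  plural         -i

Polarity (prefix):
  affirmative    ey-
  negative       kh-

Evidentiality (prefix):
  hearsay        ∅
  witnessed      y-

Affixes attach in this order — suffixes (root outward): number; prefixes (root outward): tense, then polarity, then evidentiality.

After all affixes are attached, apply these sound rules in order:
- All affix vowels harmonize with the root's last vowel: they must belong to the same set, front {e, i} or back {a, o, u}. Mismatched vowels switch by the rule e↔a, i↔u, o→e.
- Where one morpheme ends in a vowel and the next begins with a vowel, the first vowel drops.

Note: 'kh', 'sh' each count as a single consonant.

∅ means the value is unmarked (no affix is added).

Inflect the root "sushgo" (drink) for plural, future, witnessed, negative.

tense = future: zero marking, form stays sushgo.
Attach polarity negative kh- → khsushgo.
Attach number plural -i → khsushgoi.
Attach evidentiality witnessed y- → ykhsushgoi.
Apply vowel harmony: ykhsushgoi → ykhsushgou.
Apply vowel deletion: ykhsushgou → ykhsushgu.

ykhsushgu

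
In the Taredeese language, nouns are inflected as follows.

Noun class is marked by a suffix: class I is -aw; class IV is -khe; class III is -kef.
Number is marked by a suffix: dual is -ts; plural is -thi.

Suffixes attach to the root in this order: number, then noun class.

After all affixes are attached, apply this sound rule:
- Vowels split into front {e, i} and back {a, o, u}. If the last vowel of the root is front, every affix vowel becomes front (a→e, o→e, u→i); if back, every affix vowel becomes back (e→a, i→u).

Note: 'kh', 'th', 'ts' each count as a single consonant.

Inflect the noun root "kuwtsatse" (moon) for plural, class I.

Attach number plural -thi → kuwtsatsethi.
Attach noun class class I -aw → kuwtsatsethiaw.
Apply vowel harmony: kuwtsatsethiaw → kuwtsatsethiew.

kuwtsatsethiew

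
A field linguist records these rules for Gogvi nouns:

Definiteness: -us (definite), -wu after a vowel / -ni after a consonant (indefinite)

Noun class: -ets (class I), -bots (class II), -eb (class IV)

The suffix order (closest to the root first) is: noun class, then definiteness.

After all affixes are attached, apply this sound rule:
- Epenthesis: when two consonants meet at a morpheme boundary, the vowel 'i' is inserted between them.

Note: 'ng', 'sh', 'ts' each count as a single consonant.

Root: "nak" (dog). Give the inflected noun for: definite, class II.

nakibotsus

Attach noun class class II -bots → nakbots.
Attach definiteness definite -us → nakbotsus.
Apply epenthesis: nakbotsus → nakibotsus.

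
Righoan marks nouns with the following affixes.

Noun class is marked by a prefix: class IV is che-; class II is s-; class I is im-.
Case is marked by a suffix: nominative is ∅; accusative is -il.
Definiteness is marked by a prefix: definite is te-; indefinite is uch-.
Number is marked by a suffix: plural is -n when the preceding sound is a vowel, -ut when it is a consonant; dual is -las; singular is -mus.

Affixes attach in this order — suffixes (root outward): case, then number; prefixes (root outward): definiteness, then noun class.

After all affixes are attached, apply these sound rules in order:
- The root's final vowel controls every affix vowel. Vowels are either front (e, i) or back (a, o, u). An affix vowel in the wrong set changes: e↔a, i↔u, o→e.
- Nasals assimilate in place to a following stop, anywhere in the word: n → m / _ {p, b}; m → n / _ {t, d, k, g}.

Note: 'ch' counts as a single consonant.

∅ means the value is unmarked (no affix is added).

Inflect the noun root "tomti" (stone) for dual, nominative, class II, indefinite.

sichtontiles

Attach definiteness indefinite uch- → uchtomti.
case = nominative: zero marking, form stays uchtomti.
Attach noun class class II s- → suchtomti.
Attach number dual -las → suchtomtilas.
Apply vowel harmony: suchtomtilas → sichtomtiles.
Apply nasal assimilation: sichtomtiles → sichtontiles.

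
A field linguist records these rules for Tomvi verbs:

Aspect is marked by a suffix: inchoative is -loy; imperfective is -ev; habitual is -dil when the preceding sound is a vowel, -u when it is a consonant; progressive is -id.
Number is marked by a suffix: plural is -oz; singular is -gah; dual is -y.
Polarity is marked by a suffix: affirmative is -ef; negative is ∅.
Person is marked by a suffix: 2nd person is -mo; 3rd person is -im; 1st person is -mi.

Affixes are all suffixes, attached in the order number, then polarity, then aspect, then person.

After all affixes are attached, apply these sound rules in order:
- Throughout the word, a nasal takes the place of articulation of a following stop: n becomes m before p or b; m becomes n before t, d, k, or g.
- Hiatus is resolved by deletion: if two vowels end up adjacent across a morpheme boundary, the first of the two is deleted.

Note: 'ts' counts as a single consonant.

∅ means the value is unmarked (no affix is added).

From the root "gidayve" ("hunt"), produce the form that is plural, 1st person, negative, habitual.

Attach number plural -oz → gidayveoz.
polarity = negative: zero marking, form stays gidayveoz.
Attach aspect habitual -u (after consonant 'z') → gidayveozu.
Attach person 1st person -mi → gidayveozumi.
Nasal assimilation: no change.
Apply vowel deletion: gidayveozumi → gidayvozumi.

gidayvozumi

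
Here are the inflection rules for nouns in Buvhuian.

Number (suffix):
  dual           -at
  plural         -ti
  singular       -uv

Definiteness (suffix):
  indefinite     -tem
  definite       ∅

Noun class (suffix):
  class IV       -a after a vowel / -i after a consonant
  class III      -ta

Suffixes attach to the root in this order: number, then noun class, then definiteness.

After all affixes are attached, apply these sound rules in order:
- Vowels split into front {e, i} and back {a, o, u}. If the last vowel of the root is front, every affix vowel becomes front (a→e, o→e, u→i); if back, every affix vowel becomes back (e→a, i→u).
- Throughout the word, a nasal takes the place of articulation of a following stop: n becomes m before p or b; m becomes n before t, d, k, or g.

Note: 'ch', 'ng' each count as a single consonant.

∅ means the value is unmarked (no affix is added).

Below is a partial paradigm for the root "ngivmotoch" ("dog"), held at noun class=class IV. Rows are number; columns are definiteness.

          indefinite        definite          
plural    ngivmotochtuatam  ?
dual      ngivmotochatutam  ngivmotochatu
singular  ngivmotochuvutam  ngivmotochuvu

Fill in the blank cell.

ngivmotochtua

Attach number plural -ti → ngivmotochti.
Attach noun class class IV -a (after vowel 'i') → ngivmotochtia.
definiteness = definite: zero marking, form stays ngivmotochtia.
Apply vowel harmony: ngivmotochtia → ngivmotochtua.
Nasal assimilation: no change.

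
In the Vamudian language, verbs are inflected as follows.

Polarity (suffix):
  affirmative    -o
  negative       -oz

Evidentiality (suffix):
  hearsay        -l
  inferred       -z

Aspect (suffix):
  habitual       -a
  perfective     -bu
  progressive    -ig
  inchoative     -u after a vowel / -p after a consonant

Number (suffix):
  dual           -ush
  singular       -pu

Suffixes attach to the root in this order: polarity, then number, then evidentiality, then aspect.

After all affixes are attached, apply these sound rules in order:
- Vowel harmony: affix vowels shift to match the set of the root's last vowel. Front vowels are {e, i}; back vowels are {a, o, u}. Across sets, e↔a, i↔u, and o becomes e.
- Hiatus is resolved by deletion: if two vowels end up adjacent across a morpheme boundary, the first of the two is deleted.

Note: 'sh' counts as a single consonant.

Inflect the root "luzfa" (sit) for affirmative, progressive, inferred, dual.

luzfushzug

Attach polarity affirmative -o → luzfao.
Attach number dual -ush → luzfaoush.
Attach evidentiality inferred -z → luzfaoushz.
Attach aspect progressive -ig → luzfaoushzig.
Apply vowel harmony: luzfaoushzig → luzfaoushzug.
Apply vowel deletion: luzfaoushzug → luzfushzug.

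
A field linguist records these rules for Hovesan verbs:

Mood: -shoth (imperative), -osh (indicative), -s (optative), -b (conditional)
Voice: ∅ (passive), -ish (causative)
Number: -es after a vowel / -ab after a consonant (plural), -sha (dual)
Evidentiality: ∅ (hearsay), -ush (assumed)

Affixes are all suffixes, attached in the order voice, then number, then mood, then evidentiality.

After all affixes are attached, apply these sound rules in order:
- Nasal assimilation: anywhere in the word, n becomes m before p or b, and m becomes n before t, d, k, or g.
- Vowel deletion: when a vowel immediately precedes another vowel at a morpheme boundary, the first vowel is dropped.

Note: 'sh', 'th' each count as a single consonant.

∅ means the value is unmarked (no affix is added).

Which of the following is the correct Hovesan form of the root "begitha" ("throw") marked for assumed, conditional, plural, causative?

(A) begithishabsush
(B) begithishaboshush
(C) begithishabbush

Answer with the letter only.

C

Attach voice causative -ish → begithaish.
Attach number plural -ab (after consonant 'sh') → begithaishab.
Attach mood conditional -b → begithaishabb.
Attach evidentiality assumed -ush → begithaishabbush.
Nasal assimilation: no change.
Apply vowel deletion: begithaishabbush → begithishabbush.
So the correct form is begithishabbush, option (C).
(A) begithishabsush is wrong: it uses optative instead of conditional for mood.
(B) begithishaboshush is wrong: it uses indicative instead of conditional for mood.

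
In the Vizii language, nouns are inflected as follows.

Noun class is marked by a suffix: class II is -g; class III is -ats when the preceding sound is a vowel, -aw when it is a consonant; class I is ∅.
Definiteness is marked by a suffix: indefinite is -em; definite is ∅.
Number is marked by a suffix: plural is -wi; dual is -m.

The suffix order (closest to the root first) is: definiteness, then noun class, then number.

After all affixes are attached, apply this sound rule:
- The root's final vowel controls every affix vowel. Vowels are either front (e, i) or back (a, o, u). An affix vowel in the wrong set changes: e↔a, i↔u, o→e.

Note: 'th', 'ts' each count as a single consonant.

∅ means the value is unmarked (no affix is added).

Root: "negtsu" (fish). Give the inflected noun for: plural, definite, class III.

definiteness = definite: zero marking, form stays negtsu.
Attach noun class class III -ats (after vowel 'u') → negtsuats.
Attach number plural -wi → negtsuatswi.
Apply vowel harmony: negtsuatswi → negtsuatswu.

negtsuatswu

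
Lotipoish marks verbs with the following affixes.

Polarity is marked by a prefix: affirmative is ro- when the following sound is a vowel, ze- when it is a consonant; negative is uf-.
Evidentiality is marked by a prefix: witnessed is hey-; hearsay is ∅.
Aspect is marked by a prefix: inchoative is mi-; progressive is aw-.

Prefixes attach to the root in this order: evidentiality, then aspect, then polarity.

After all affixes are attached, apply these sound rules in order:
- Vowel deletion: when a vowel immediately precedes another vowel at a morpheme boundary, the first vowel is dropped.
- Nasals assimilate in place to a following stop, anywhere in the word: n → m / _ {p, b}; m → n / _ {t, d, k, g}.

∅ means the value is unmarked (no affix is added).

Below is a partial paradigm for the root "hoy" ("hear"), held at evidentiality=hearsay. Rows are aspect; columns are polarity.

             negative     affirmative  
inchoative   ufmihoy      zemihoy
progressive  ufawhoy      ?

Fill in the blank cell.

rawhoy

evidentiality = hearsay: zero marking, form stays hoy.
Attach aspect progressive aw- → awhoy.
Attach polarity affirmative ro- (before vowel 'a') → roawhoy.
Apply vowel deletion: roawhoy → rawhoy.
Nasal assimilation: no change.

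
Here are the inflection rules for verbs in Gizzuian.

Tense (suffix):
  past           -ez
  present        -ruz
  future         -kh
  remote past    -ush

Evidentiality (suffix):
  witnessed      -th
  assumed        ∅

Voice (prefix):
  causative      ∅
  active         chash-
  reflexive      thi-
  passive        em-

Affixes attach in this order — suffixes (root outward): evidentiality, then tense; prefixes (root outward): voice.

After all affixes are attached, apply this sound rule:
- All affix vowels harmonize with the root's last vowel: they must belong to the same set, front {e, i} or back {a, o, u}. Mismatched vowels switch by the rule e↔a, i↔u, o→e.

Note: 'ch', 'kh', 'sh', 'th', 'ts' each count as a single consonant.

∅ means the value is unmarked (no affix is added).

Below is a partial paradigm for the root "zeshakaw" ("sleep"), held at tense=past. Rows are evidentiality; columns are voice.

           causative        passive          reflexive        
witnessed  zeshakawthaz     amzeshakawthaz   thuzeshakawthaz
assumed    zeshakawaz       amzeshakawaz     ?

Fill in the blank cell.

thuzeshakawaz

Attach voice reflexive thi- → thizeshakaw.
evidentiality = assumed: zero marking, form stays thizeshakaw.
Attach tense past -ez → thizeshakawez.
Apply vowel harmony: thizeshakawez → thuzeshakawaz.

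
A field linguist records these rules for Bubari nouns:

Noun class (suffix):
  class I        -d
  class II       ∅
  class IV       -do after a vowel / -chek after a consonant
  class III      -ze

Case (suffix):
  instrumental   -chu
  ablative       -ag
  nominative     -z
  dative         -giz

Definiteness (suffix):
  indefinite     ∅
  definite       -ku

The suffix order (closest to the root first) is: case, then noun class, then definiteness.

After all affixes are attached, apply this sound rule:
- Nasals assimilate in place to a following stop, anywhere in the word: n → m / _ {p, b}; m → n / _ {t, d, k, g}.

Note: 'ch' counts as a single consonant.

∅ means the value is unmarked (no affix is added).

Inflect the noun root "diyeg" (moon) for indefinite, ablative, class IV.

Attach case ablative -ag → diyegag.
Attach noun class class IV -chek (after consonant 'g') → diyegagchek.
definiteness = indefinite: zero marking, form stays diyegagchek.
Nasal assimilation: no change.

diyegagchek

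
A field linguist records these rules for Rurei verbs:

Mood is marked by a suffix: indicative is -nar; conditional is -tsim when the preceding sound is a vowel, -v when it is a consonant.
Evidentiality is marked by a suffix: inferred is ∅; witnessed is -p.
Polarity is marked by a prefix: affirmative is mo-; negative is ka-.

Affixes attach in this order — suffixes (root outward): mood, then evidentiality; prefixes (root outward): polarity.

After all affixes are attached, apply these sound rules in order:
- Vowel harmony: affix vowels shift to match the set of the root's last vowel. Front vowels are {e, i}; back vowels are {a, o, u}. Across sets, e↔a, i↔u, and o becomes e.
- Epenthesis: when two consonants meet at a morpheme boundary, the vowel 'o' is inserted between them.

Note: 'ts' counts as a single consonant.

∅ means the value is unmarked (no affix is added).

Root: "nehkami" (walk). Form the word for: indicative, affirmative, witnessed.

Attach polarity affirmative mo- → monehkami.
Attach mood indicative -nar → monehkaminar.
Attach evidentiality witnessed -p → monehkaminarp.
Apply vowel harmony: monehkaminarp → menehkaminerp.
Apply epenthesis: menehkaminerp → menehkaminerop.

menehkaminerop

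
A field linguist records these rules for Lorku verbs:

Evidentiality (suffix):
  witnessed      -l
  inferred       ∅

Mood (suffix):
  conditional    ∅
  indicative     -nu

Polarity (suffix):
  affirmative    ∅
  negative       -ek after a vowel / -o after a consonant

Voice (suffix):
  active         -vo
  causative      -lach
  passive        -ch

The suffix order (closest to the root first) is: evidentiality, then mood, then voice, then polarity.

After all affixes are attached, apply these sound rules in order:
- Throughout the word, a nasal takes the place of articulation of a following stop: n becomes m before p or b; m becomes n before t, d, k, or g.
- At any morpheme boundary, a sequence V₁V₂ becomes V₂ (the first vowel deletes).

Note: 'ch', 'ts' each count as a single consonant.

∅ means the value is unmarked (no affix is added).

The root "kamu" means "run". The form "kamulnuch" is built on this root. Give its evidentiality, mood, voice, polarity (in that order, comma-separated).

witnessed, indicative, passive, affirmative

Segment: kamu-l-nu-ch.
evidentiality: -l → witnessed.
mood: -nu → indicative.
voice: -ch → passive.
polarity: ∅ → affirmative.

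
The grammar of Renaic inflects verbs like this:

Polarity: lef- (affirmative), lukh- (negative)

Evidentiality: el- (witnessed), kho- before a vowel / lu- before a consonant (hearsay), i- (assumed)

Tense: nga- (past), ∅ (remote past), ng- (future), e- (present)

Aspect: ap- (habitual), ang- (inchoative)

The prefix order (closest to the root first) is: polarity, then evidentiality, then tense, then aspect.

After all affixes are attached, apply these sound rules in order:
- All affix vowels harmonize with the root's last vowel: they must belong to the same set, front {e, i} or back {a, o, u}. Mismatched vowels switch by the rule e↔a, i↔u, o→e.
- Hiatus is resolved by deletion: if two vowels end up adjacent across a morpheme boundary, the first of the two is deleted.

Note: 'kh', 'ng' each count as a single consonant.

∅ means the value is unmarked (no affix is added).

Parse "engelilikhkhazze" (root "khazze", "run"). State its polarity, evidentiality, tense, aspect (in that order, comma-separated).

negative, hearsay, present, inchoative

Segment: ang-e-lu-lukh-khazze.
polarity: lukh- → negative.
evidentiality: kho/lu- → hearsay.
tense: e- → present.
aspect: ang- → inchoative.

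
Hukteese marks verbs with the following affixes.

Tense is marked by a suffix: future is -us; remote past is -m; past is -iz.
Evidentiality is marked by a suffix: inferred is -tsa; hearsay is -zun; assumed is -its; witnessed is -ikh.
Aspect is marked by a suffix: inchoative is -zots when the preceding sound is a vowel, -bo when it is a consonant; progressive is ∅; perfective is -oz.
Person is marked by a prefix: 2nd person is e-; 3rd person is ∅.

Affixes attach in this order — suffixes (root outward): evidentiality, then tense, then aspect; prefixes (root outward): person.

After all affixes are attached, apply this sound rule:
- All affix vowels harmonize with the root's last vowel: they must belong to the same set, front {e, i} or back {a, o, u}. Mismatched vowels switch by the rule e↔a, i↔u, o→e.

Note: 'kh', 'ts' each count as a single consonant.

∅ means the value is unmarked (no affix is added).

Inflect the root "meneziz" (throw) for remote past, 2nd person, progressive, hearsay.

Attach evidentiality hearsay -zun → menezizzun.
Attach tense remote past -m → menezizzunm.
Attach person 2nd person e- → emenezizzunm.
aspect = progressive: zero marking, form stays emenezizzunm.
Apply vowel harmony: emenezizzunm → emenezizzinm.

emenezizzinm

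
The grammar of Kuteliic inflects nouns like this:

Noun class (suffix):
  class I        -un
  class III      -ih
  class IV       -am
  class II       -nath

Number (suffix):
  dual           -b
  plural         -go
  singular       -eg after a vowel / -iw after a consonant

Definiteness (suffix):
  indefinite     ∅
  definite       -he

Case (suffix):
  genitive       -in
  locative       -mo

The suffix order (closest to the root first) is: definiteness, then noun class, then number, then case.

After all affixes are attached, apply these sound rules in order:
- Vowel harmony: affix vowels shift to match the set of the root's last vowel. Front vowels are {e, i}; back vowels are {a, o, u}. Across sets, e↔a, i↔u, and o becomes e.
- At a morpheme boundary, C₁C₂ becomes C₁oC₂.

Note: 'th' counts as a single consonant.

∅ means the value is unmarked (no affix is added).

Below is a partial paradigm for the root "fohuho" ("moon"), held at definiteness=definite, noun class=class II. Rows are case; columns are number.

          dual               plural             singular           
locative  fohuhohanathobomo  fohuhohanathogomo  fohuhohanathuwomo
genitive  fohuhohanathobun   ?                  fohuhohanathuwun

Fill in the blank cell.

fohuhohanathogoun

Attach definiteness definite -he → fohuhohe.
Attach noun class class II -nath → fohuhohenath.
Attach number plural -go → fohuhohenathgo.
Attach case genitive -in → fohuhohenathgoin.
Apply vowel harmony: fohuhohenathgoin → fohuhohanathgoun.
Apply epenthesis: fohuhohanathgoun → fohuhohanathogoun.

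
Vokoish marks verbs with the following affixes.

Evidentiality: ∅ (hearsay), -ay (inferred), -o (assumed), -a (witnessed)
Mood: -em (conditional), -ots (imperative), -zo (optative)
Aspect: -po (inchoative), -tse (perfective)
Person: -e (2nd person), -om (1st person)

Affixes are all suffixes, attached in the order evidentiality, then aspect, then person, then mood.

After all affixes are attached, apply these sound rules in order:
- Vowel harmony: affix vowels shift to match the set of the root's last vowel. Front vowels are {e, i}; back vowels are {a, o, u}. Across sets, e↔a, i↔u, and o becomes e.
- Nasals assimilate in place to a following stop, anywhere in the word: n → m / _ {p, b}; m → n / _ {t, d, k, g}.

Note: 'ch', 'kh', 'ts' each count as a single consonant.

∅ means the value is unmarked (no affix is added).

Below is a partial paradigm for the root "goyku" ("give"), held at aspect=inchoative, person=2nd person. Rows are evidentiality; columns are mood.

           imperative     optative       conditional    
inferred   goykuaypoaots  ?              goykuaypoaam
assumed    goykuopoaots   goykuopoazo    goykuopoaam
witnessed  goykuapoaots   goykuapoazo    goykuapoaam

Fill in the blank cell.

Attach evidentiality inferred -ay → goykuay.
Attach aspect inchoative -po → goykuaypo.
Attach person 2nd person -e → goykuaypoe.
Attach mood optative -zo → goykuaypoezo.
Apply vowel harmony: goykuaypoezo → goykuaypoazo.
Nasal assimilation: no change.

goykuaypoazo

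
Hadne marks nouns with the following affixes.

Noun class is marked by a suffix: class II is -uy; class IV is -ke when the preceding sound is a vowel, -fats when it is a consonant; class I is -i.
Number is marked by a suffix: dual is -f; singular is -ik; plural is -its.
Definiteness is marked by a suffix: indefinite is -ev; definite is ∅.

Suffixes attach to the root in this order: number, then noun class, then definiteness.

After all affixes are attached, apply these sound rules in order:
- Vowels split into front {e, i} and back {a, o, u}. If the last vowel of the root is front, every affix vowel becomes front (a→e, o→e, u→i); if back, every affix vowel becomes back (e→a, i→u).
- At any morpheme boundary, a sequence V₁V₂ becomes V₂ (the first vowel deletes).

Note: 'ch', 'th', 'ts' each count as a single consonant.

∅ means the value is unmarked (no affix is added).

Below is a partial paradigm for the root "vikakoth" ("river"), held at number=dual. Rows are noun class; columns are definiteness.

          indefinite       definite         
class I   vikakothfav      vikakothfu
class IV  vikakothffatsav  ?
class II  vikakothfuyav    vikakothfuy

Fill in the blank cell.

Attach number dual -f → vikakothf.
Attach noun class class IV -fats (after consonant 'f') → vikakothffats.
definiteness = definite: zero marking, form stays vikakothffats.
Vowel harmony: no change.
Vowel deletion: no change.

vikakothffats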